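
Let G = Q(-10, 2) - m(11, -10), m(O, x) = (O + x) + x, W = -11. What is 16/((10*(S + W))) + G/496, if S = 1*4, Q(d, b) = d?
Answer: -4003/17360 ≈ -0.23059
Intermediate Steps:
m(O, x) = O + 2*x
S = 4
G = -1 (G = -10 - (11 + 2*(-10)) = -10 - (11 - 20) = -10 - 1*(-9) = -10 + 9 = -1)
16/((10*(S + W))) + G/496 = 16/((10*(4 - 11))) - 1/496 = 16/((10*(-7))) - 1*1/496 = 16/(-70) - 1/496 = 16*(-1/70) - 1/496 = -8/35 - 1/496 = -4003/17360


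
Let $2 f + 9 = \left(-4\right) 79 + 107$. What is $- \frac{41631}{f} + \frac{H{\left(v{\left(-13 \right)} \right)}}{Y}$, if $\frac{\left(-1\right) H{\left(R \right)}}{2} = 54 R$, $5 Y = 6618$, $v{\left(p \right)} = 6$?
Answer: $\frac{45860133}{120227} \approx 381.45$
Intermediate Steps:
$Y = \frac{6618}{5}$ ($Y = \frac{1}{5} \cdot 6618 = \frac{6618}{5} \approx 1323.6$)
$H{\left(R \right)} = - 108 R$ ($H{\left(R \right)} = - 2 \cdot 54 R = - 108 R$)
$f = -109$ ($f = - \frac{9}{2} + \frac{\left(-4\right) 79 + 107}{2} = - \frac{9}{2} + \frac{-316 + 107}{2} = - \frac{9}{2} + \frac{1}{2} \left(-209\right) = - \frac{9}{2} - \frac{209}{2} = -109$)
$- \frac{41631}{f} + \frac{H{\left(v{\left(-13 \right)} \right)}}{Y} = - \frac{41631}{-109} + \frac{\left(-108\right) 6}{\frac{6618}{5}} = \left(-41631\right) \left(- \frac{1}{109}\right) - \frac{540}{1103} = \frac{41631}{109} - \frac{540}{1103} = \frac{45860133}{120227}$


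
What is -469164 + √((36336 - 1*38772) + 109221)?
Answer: -469164 + 3*√11865 ≈ -4.6884e+5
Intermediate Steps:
-469164 + √((36336 - 1*38772) + 109221) = -469164 + √((36336 - 38772) + 109221) = -469164 + √(-2436 + 109221) = -469164 + √106785 = -469164 + 3*√11865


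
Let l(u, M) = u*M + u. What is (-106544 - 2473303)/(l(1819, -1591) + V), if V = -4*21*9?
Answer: 859949/964322 ≈ 0.89177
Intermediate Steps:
l(u, M) = u + M*u (l(u, M) = M*u + u = u + M*u)
V = -756 (V = -84*9 = -756)
(-106544 - 2473303)/(l(1819, -1591) + V) = (-106544 - 2473303)/(1819*(1 - 1591) - 756) = -2579847/(1819*(-1590) - 756) = -2579847/(-2892210 - 756) = -2579847/(-2892966) = -2579847*(-1/2892966) = 859949/964322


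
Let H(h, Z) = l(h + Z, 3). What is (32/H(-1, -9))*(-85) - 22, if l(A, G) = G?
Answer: -2786/3 ≈ -928.67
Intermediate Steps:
H(h, Z) = 3
(32/H(-1, -9))*(-85) - 22 = (32/3)*(-85) - 22 = -2720/3 - 22 = -2786/3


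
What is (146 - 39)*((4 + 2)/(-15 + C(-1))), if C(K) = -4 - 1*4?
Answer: -642/23 ≈ -27.913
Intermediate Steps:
C(K) = -8 (C(K) = -4 - 4 = -8)
(146 - 39)*((4 + 2)/(-15 + C(-1))) = (146 - 39)*((4 + 2)/(-15 - 8)) = 107*(6/(-23)) = 107*(6*(-1/23)) = 107*(-6/23) = -642/23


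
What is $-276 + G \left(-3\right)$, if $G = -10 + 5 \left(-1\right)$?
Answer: $-231$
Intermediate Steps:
$G = -15$ ($G = -10 - 5 = -15$)
$-276 + G \left(-3\right) = -276 - -45 = -276 + 45 = -231$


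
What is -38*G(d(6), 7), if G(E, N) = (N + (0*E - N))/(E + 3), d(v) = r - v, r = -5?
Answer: 0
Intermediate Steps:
d(v) = -5 - v
G(E, N) = 0 (G(E, N) = (N + (0 - N))/(3 + E) = (N - N)/(3 + E) = 0/(3 + E) = 0)
-38*G(d(6), 7) = -38*0 = 0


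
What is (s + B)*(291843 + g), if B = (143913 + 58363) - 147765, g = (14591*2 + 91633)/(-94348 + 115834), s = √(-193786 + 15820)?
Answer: 341819920713143/21486 + 6270659513*I*√19774/7162 ≈ 1.5909e+10 + 1.2312e+8*I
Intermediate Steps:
s = 3*I*√19774 (s = √(-177966) = 3*I*√19774 ≈ 421.86*I)
g = 120815/21486 (g = (29182 + 91633)/21486 = 120815*(1/21486) = 120815/21486 ≈ 5.6230)
B = 54511 (B = 202276 - 147765 = 54511)
(s + B)*(291843 + g) = (3*I*√19774 + 54511)*(291843 + 120815/21486) = (54511 + 3*I*√19774)*(6270659513/21486) = 341819920713143/21486 + 6270659513*I*√19774/7162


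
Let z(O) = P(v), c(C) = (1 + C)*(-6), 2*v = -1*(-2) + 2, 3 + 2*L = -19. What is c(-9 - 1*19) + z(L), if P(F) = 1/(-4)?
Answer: 647/4 ≈ 161.75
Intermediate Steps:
L = -11 (L = -3/2 + (1/2)*(-19) = -3/2 - 19/2 = -11)
v = 2 (v = (-1*(-2) + 2)/2 = (2 + 2)/2 = (1/2)*4 = 2)
P(F) = -1/4
c(C) = -6 - 6*C
z(O) = -1/4
c(-9 - 1*19) + z(L) = (-6 - 6*(-9 - 1*19)) - 1/4 = (-6 - 6*(-9 - 19)) - 1/4 = (-6 - 6*(-28)) - 1/4 = (-6 + 168) - 1/4 = 162 - 1/4 = 647/4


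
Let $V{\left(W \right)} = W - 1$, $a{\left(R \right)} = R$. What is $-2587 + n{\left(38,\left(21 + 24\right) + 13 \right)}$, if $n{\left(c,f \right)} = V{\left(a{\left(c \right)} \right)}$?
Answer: $-2550$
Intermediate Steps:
$V{\left(W \right)} = -1 + W$
$n{\left(c,f \right)} = -1 + c$
$-2587 + n{\left(38,\left(21 + 24\right) + 13 \right)} = -2587 + \left(-1 + 38\right) = -2587 + 37 = -2550$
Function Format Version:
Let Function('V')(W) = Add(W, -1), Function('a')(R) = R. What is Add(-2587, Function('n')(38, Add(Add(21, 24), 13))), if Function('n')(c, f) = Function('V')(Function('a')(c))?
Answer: -2550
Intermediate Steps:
Function('V')(W) = Add(-1, W)
Function('n')(c, f) = Add(-1, c)
Add(-2587, Function('n')(38, Add(Add(21, 24), 13))) = Add(-2587, Add(-1, 38)) = Add(-2587, 37) = -2550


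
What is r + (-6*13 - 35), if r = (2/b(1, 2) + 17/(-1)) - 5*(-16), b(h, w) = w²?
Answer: -99/2 ≈ -49.500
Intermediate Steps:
r = 127/2 (r = (2/(2²) + 17/(-1)) - 5*(-16) = (2/4 + 17*(-1)) + 80 = (2*(¼) - 17) + 80 = (½ - 17) + 80 = -33/2 + 80 = 127/2 ≈ 63.500)
r + (-6*13 - 35) = 127/2 + (-6*13 - 35) = 127/2 + (-78 - 35) = 127/2 - 113 = -99/2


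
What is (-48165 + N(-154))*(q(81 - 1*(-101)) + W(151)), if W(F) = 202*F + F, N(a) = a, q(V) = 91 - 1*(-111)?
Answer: -1490882745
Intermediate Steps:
q(V) = 202 (q(V) = 91 + 111 = 202)
W(F) = 203*F
(-48165 + N(-154))*(q(81 - 1*(-101)) + W(151)) = (-48165 - 154)*(202 + 203*151) = -48319*(202 + 30653) = -48319*30855 = -1490882745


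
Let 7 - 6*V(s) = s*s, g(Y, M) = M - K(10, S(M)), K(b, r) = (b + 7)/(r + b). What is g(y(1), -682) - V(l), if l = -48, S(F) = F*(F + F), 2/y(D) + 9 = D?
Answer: -139151101/465129 ≈ -299.17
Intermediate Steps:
y(D) = 2/(-9 + D)
S(F) = 2*F² (S(F) = F*(2*F) = 2*F²)
K(b, r) = (7 + b)/(b + r)
g(Y, M) = M - 17/(10 + 2*M²) (g(Y, M) = M - (7 + 10)/(10 + 2*M²) = M - 17/(10 + 2*M²))
V(s) = 7/6 - s²/6 (V(s) = 7/6 - s*s/6 = 7/6 - s²/6)
g(y(1), -682) - V(l) = (-17/2 - 682*(5 + (-682)²))/(5 + (-682)²) - (7/6 - ⅙*(-48)²) = (-17/2 - 682*(5 + 465124))/(5 + 465124) - (7/6 - ⅙*2304) = (-17/2 - 682*465129)/465129 - (7/6 - 384) = (-17/2 - 317217978)/465129 - 1*(-2297/6) = (1/465129)*(-634435973/2) + 2297/6 = -634435973/930258 + 2297/6 = -139151101/465129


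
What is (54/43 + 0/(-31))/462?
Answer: 9/3311 ≈ 0.0027182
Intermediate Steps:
(54/43 + 0/(-31))/462 = (54*(1/43) + 0*(-1/31))/462 = (54/43 + 0)/462 = (1/462)*(54/43) = 9/3311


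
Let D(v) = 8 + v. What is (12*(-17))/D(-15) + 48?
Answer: 540/7 ≈ 77.143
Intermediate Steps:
(12*(-17))/D(-15) + 48 = (12*(-17))/(8 - 15) + 48 = -204/(-7) + 48 = -⅐*(-204) + 48 = 204/7 + 48 = 540/7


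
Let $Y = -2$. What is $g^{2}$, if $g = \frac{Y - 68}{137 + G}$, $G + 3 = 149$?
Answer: $\frac{4900}{80089} \approx 0.061182$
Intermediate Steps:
$G = 146$ ($G = -3 + 149 = 146$)
$g = - \frac{70}{283}$ ($g = \frac{-2 - 68}{137 + 146} = - \frac{70}{283} \approx -0.24735$)
$g^{2} = \left(- \frac{70}{283}\right)^{2} = \frac{4900}{80089}$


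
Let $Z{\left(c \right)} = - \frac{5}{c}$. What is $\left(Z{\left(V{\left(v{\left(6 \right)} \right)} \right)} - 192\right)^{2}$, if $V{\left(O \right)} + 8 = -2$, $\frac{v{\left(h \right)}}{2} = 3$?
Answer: $\frac{146689}{4} \approx 36672.0$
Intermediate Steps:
$v{\left(h \right)} = 6$ ($v{\left(h \right)} = 2 \cdot 3 = 6$)
$V{\left(O \right)} = -10$ ($V{\left(O \right)} = -8 - 2 = -10$)
$\left(Z{\left(V{\left(v{\left(6 \right)} \right)} \right)} - 192\right)^{2} = \left(- \frac{5}{-10} - 192\right)^{2} = \left(\left(-5\right) \left(- \frac{1}{10}\right) - 192\right)^{2} = \left(\frac{1}{2} - 192\right)^{2} = \left(- \frac{383}{2}\right)^{2} = \frac{146689}{4}$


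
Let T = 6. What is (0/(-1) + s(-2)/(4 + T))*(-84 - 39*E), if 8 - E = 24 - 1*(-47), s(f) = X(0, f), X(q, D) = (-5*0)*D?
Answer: 0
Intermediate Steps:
X(q, D) = 0 (X(q, D) = 0*D = 0)
s(f) = 0
E = -63 (E = 8 - (24 - 1*(-47)) = 8 - (24 + 47) = 8 - 1*71 = 8 - 71 = -63)
(0/(-1) + s(-2)/(4 + T))*(-84 - 39*E) = (0/(-1) + 0/(4 + 6))*(-84 - 39*(-63)) = (0*(-1) + 0/10)*(-84 + 2457) = (0 + 0*(1/10))*2373 = (0 + 0)*2373 = 0*2373 = 0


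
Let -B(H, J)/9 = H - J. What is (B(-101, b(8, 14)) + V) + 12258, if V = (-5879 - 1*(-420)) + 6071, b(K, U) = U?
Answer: 13905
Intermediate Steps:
B(H, J) = -9*H + 9*J (B(H, J) = -9*(H - J) = -9*H + 9*J)
V = 612 (V = (-5879 + 420) + 6071 = -5459 + 6071 = 612)
(B(-101, b(8, 14)) + V) + 12258 = ((-9*(-101) + 9*14) + 612) + 12258 = ((909 + 126) + 612) + 12258 = (1035 + 612) + 12258 = 1647 + 12258 = 13905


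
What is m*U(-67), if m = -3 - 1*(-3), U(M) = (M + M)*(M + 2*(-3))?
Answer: 0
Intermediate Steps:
U(M) = 2*M*(-6 + M) (U(M) = (2*M)*(M - 6) = (2*M)*(-6 + M) = 2*M*(-6 + M))
m = 0 (m = -3 + 3 = 0)
m*U(-67) = 0*(2*(-67)*(-6 - 67)) = 0*(2*(-67)*(-73)) = 0*9782 = 0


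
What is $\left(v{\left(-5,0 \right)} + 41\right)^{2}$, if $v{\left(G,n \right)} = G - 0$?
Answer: $1296$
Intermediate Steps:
$v{\left(G,n \right)} = G$ ($v{\left(G,n \right)} = G + 0 = G$)
$\left(v{\left(-5,0 \right)} + 41\right)^{2} = \left(-5 + 41\right)^{2} = 36^{2} = 1296$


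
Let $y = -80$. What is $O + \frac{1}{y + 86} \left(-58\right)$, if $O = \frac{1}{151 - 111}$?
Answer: $- \frac{1157}{120} \approx -9.6417$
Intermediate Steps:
$O = \frac{1}{40} \approx 0.025$
$O + \frac{1}{y + 86} \left(-58\right) = \frac{1}{40} + \frac{1}{-80 + 86} \left(-58\right) = \frac{1}{40} + \frac{1}{6} \left(-58\right) = \frac{1}{40} - \frac{29}{3} = - \frac{1157}{120}$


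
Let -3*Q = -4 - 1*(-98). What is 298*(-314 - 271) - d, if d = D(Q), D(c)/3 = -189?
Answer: -173763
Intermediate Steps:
Q = -94/3 (Q = -(-4 - 1*(-98))/3 = -(-4 + 98)/3 = -⅓*94 = -94/3 ≈ -31.333)
D(c) = -567 (D(c) = 3*(-189) = -567)
d = -567
298*(-314 - 271) - d = 298*(-314 - 271) - 1*(-567) = 298*(-585) + 567 = -174330 + 567 = -173763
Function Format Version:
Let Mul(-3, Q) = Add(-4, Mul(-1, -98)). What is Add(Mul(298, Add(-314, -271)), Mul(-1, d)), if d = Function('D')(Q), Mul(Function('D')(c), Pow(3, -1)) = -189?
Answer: -173763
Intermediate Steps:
Q = Rational(-94, 3) (Q = Mul(Rational(-1, 3), Add(-4, Mul(-1, -98))) = Mul(Rational(-1, 3), Add(-4, 98)) = Mul(Rational(-1, 3), 94) = Rational(-94, 3) ≈ -31.333)
Function('D')(c) = -567 (Function('D')(c) = Mul(3, -189) = -567)
d = -567
Add(Mul(298, Add(-314, -271)), Mul(-1, d)) = Add(Mul(298, Add(-314, -271)), Mul(-1, -567)) = Add(Mul(298, -585), 567) = Add(-174330, 567) = -173763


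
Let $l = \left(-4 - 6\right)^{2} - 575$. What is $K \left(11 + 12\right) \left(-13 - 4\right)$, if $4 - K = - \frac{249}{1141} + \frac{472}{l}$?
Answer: $- \frac{1104468257}{541975} \approx -2037.9$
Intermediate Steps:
$l = -475$ ($l = \left(-10\right)^{2} - 575 = 100 - 575 = -475$)
$K = \frac{2824727}{541975}$ ($K = 4 - \left(- \frac{249}{1141} + \frac{472}{-475}\right) = 4 - \left(\left(-249\right) \frac{1}{1141} + 472 \left(- \frac{1}{475}\right)\right) = 4 - \left(- \frac{249}{1141} - \frac{472}{475}\right) = 4 - - \frac{656827}{541975} = 4 + \frac{656827}{541975} = \frac{2824727}{541975} \approx 5.2119$)
$K \left(11 + 12\right) \left(-13 - 4\right) = \frac{2824727 \left(11 + 12\right) \left(-13 - 4\right)}{541975} = \frac{2824727 \cdot 23 \left(-17\right)}{541975} = \frac{2824727}{541975} \left(-391\right) = - \frac{1104468257}{541975}$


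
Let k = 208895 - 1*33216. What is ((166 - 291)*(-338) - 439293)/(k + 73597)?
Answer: -397043/249276 ≈ -1.5928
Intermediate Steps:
k = 175679 (k = 208895 - 33216 = 175679)
((166 - 291)*(-338) - 439293)/(k + 73597) = ((166 - 291)*(-338) - 439293)/(175679 + 73597) = (-125*(-338) - 439293)/249276 = (42250 - 439293)*(1/249276) = -397043*1/249276 = -397043/249276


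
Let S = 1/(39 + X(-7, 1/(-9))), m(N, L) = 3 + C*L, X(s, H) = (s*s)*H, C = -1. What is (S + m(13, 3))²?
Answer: 81/91204 ≈ 0.00088812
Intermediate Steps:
X(s, H) = H*s² (X(s, H) = s²*H = H*s²)
m(N, L) = 3 - L
S = 9/302 (S = 1/(39 + (-7)²/(-9)) = 1/(39 - ⅑*49) = 1/(39 - 49/9) = 1/(302/9) = 9/302 ≈ 0.029801)
(S + m(13, 3))² = (9/302 + (3 - 1*3))² = (9/302 + (3 - 3))² = (9/302 + 0)² = (9/302)² = 81/91204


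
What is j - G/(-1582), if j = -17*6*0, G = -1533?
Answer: -219/226 ≈ -0.96903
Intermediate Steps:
j = 0 (j = -102*0 = 0)
j - G/(-1582) = 0 - (-1533)/(-1582) = 0 - (-1533)*(-1)/1582 = 0 - 1*219/226 = 0 - 219/226 = -219/226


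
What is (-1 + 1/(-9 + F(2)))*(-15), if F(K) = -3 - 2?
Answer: 225/14 ≈ 16.071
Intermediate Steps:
F(K) = -5
(-1 + 1/(-9 + F(2)))*(-15) = (-1 + 1/(-9 - 5))*(-15) = (-1 + 1/(-14))*(-15) = (-1 - 1/14)*(-15) = -15/14*(-15) = 225/14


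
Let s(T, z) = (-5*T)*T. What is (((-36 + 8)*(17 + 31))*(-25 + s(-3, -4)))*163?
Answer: 15335040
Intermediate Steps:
s(T, z) = -5*T²
(((-36 + 8)*(17 + 31))*(-25 + s(-3, -4)))*163 = (((-36 + 8)*(17 + 31))*(-25 - 5*(-3)²))*163 = ((-28*48)*(-25 - 5*9))*163 = -1344*(-25 - 45)*163 = -1344*(-70)*163 = 94080*163 = 15335040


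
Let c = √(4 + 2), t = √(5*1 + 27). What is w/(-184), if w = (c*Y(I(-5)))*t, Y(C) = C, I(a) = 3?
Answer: -3*√3/23 ≈ -0.22592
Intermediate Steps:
t = 4*√2 (t = √(5 + 27) = √32 = 4*√2 ≈ 5.6569)
c = √6 ≈ 2.4495
w = 24*√3 (w = (√6*3)*(4*√2) = (3*√6)*(4*√2) = 24*√3 ≈ 41.569)
w/(-184) = (24*√3)/(-184) = (24*√3)*(-1/184) = -3*√3/23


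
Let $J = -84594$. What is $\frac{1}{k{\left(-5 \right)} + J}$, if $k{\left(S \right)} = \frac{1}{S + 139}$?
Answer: $- \frac{134}{11335595} \approx -1.1821 \cdot 10^{-5}$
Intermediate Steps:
$k{\left(S \right)} = \frac{1}{139 + S}$
$\frac{1}{k{\left(-5 \right)} + J} = \frac{1}{\frac{1}{139 - 5} - 84594} = \frac{1}{\frac{1}{134} - 84594} = \frac{1}{- \frac{11335595}{134}} = - \frac{134}{11335595}$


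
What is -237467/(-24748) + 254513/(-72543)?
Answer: 10927880857/1795294164 ≈ 6.0870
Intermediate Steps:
-237467/(-24748) + 254513/(-72543) = -237467*(-1/24748) + 254513*(-1/72543) = 237467/24748 - 254513/72543 = 10927880857/1795294164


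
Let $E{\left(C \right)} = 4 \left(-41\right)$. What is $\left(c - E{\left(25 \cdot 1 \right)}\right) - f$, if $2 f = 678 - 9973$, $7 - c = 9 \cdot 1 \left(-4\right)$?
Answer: $\frac{9709}{2} \approx 4854.5$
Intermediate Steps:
$c = 43$ ($c = 7 - 9 \cdot 1 \left(-4\right) = 7 - 9 \left(-4\right) = 7 - -36 = 7 + 36 = 43$)
$f = - \frac{9295}{2}$ ($f = \frac{678 - 9973}{2} = \frac{1}{2} \left(-9295\right) = - \frac{9295}{2} \approx -4647.5$)
$E{\left(C \right)} = -164$
$\left(c - E{\left(25 \cdot 1 \right)}\right) - f = \left(43 - -164\right) - - \frac{9295}{2} = \left(43 + 164\right) + \frac{9295}{2} = 207 + \frac{9295}{2} = \frac{9709}{2}$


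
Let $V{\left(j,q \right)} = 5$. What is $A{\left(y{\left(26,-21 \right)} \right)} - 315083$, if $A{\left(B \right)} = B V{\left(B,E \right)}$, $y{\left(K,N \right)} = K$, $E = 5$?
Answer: $-314953$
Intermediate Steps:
$A{\left(B \right)} = 5 B$ ($A{\left(B \right)} = B 5 = 5 B$)
$A{\left(y{\left(26,-21 \right)} \right)} - 315083 = 5 \cdot 26 - 315083 = 130 - 315083 = -314953$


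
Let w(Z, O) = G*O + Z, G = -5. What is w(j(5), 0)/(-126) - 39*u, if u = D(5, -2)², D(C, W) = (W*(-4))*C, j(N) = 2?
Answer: -3931201/63 ≈ -62400.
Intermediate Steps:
w(Z, O) = Z - 5*O (w(Z, O) = -5*O + Z = Z - 5*O)
D(C, W) = -4*C*W (D(C, W) = (-4*W)*C = -4*C*W)
u = 1600 (u = (-4*5*(-2))² = 40² = 1600)
w(j(5), 0)/(-126) - 39*u = (2 - 5*0)/(-126) - 39*1600 = (2 + 0)*(-1/126) - 62400 = 2*(-1/126) - 62400 = -1/63 - 62400 = -3931201/63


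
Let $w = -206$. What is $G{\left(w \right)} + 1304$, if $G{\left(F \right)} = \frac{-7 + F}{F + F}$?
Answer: $\frac{537461}{412} \approx 1304.5$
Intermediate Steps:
$G{\left(F \right)} = \frac{-7 + F}{2 F}$
$G{\left(w \right)} + 1304 = \frac{-7 - 206}{2 \left(-206\right)} + 1304 = \frac{1}{2} \left(- \frac{1}{206}\right) \left(-213\right) + 1304 = \frac{213}{412} + 1304 = \frac{537461}{412}$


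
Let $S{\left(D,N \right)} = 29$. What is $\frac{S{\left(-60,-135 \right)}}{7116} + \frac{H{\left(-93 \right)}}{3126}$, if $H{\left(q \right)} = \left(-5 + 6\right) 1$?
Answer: $\frac{16295}{3707436} \approx 0.0043952$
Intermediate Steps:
$H{\left(q \right)} = 1$ ($H{\left(q \right)} = 1 \cdot 1 = 1$)
$\frac{S{\left(-60,-135 \right)}}{7116} + \frac{H{\left(-93 \right)}}{3126} = \frac{29}{7116} + 1 \cdot \frac{1}{3126} = 29 \cdot \frac{1}{7116} + 1 \cdot \frac{1}{3126} = \frac{29}{7116} + \frac{1}{3126} = \frac{16295}{3707436}$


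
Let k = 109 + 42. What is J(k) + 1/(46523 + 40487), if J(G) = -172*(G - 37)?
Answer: -1706092079/87010 ≈ -19608.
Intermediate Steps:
k = 151
J(G) = 6364 - 172*G (J(G) = -172*(-37 + G) = 6364 - 172*G)
J(k) + 1/(46523 + 40487) = (6364 - 172*151) + 1/(46523 + 40487) = (6364 - 25972) + 1/87010 = -19608 + 1/87010 = -1706092079/87010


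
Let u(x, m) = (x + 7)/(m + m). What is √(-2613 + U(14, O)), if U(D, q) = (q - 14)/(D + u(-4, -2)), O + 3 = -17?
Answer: 5*I*√293885/53 ≈ 51.143*I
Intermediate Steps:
O = -20 (O = -3 - 17 = -20)
u(x, m) = (7 + x)/(2*m) (u(x, m) = (7 + x)/((2*m)) = (7 + x)*(1/(2*m)) = (7 + x)/(2*m))
U(D, q) = (-14 + q)/(-¾ + D) (U(D, q) = (q - 14)/(D + (½)*(7 - 4)/(-2)) = (-14 + q)/(D + (½)*(-½)*3) = (-14 + q)/(D - ¾) = (-14 + q)/(-¾ + D))
√(-2613 + U(14, O)) = √(-2613 + 4*(-14 - 20)/(-3 + 4*14)) = √(-2613 + 4*(-34)/(-3 + 56)) = √(-2613 + 4*(-34)/53) = √(-2613 + 4*(1/53)*(-34)) = √(-2613 - 136/53) = √(-138625/53) = 5*I*√293885/53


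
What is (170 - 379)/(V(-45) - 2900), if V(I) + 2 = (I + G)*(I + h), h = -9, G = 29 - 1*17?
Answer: 209/1120 ≈ 0.18661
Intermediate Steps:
G = 12 (G = 29 - 17 = 12)
V(I) = -2 + (-9 + I)*(12 + I) (V(I) = -2 + (I + 12)*(I - 9) = -2 + (12 + I)*(-9 + I) = -2 + (-9 + I)*(12 + I))
(170 - 379)/(V(-45) - 2900) = (170 - 379)/((-110 + (-45)² + 3*(-45)) - 2900) = -209/((-110 + 2025 - 135) - 2900) = -209/(1780 - 2900) = -209/(-1120) = -209*(-1/1120) = 209/1120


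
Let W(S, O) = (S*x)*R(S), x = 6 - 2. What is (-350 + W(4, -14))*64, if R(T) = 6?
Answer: -16256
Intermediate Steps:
x = 4
W(S, O) = 24*S (W(S, O) = (S*4)*6 = (4*S)*6 = 24*S)
(-350 + W(4, -14))*64 = (-350 + 24*4)*64 = (-350 + 96)*64 = -254*64 = -16256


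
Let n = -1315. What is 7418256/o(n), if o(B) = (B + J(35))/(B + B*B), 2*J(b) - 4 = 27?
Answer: -25636157449920/2599 ≈ -9.8639e+9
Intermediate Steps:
J(b) = 31/2 (J(b) = 2 + (½)*27 = 2 + 27/2 = 31/2)
o(B) = (31/2 + B)/(B + B²) (o(B) = (B + 31/2)/(B + B*B) = (31/2 + B)/(B + B²))
7418256/o(n) = 7418256/(((31/2 - 1315)/((-1315)*(1 - 1315)))) = 7418256/((-1/1315*(-2599/2)/(-1314))) = 7418256/((-1/1315*(-1/1314)*(-2599/2))) = 7418256/(-2599/3455820) = 7418256*(-3455820/2599) = -25636157449920/2599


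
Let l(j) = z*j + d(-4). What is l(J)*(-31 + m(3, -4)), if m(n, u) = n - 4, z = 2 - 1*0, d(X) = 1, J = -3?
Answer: 160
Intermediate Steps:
z = 2 (z = 2 + 0 = 2)
m(n, u) = -4 + n
l(j) = 1 + 2*j (l(j) = 2*j + 1 = 1 + 2*j)
l(J)*(-31 + m(3, -4)) = (1 + 2*(-3))*(-31 + (-4 + 3)) = (1 - 6)*(-31 - 1) = -5*(-32) = 160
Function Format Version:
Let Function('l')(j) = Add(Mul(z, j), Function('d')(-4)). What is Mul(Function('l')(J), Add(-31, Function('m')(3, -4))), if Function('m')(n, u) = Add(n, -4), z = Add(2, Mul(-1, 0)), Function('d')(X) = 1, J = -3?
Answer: 160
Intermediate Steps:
z = 2 (z = Add(2, 0) = 2)
Function('m')(n, u) = Add(-4, n)
Function('l')(j) = Add(1, Mul(2, j)) (Function('l')(j) = Add(Mul(2, j), 1) = Add(1, Mul(2, j)))
Mul(Function('l')(J), Add(-31, Function('m')(3, -4))) = Mul(Add(1, Mul(2, -3)), Add(-31, Add(-4, 3))) = Mul(Add(1, -6), Add(-31, -1)) = Mul(-5, -32) = 160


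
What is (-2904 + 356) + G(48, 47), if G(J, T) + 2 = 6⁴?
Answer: -1254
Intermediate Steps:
G(J, T) = 1294 (G(J, T) = -2 + 6⁴ = -2 + 1296 = 1294)
(-2904 + 356) + G(48, 47) = (-2904 + 356) + 1294 = -2548 + 1294 = -1254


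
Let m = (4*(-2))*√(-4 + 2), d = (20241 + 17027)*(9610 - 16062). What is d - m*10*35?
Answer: -240453136 + 2800*I*√2 ≈ -2.4045e+8 + 3959.8*I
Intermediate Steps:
d = -240453136 (d = 37268*(-6452) = -240453136)
m = -8*I*√2 ≈ -11.314*I
d - m*10*35 = -240453136 - -8*I*√2*10*35 = -240453136 - (-80*I*√2)*35 = -240453136 - (-2800)*I*√2 = -240453136 + 2800*I*√2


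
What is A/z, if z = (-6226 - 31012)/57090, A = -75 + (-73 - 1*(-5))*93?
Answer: 182659455/18619 ≈ 9810.4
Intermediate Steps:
A = -6399 (A = -75 + (-73 + 5)*93 = -75 - 68*93 = -75 - 6324 = -6399)
z = -18619/28545 (z = -37238*1/57090 = -18619/28545 ≈ -0.65227)
A/z = -6399/(-18619/28545) = -6399*(-28545/18619) = 182659455/18619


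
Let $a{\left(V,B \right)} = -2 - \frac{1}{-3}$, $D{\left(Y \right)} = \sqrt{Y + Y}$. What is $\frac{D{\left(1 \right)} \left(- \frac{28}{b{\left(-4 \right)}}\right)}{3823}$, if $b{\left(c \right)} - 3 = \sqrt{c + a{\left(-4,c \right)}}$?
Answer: $- \frac{63 \sqrt{2}}{42053} + \frac{7 i \sqrt{102}}{42053} \approx -0.0021186 + 0.0016811 i$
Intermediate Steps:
$D{\left(Y \right)} = \sqrt{2} \sqrt{Y}$ ($D{\left(Y \right)} = \sqrt{2 Y} = \sqrt{2} \sqrt{Y}$)
$a{\left(V,B \right)} = - \frac{5}{3}$ ($a{\left(V,B \right)} = -2 - - \frac{1}{3} = -2 + \frac{1}{3} = - \frac{5}{3}$)
$b{\left(c \right)} = 3 + \sqrt{- \frac{5}{3} + c}$ ($b{\left(c \right)} = 3 + \sqrt{c - \frac{5}{3}} = 3 + \sqrt{- \frac{5}{3} + c}$)
$\frac{D{\left(1 \right)} \left(- \frac{28}{b{\left(-4 \right)}}\right)}{3823} = \frac{\sqrt{2} \sqrt{1} \left(- \frac{28}{3 + \frac{\sqrt{-15 + 9 \left(-4\right)}}{3}}\right)}{3823} = \sqrt{2} \cdot 1 \left(- \frac{28}{3 + \frac{\sqrt{-15 - 36}}{3}}\right) \frac{1}{3823} = \sqrt{2} \left(- \frac{28}{3 + \frac{\sqrt{-51}}{3}}\right) \frac{1}{3823} = \sqrt{2} \left(- \frac{28}{3 + \frac{i \sqrt{51}}{3}}\right) \frac{1}{3823} = - \frac{28 \sqrt{2}}{3 + \frac{i \sqrt{51}}{3}} \cdot \frac{1}{3823} = - \frac{28 \sqrt{2}}{3823 \left(3 + \frac{i \sqrt{51}}{3}\right)}$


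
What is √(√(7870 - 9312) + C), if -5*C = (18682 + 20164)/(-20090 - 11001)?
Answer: √(6038804930 + 24166257025*I*√1442)/155455 ≈ 4.3717 + 4.3431*I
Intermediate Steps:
C = 38846/155455 (C = -(18682 + 20164)/(5*(-20090 - 11001)) = -38846/(5*(-31091)) = -38846*(-1)/(5*31091) = -⅕*(-38846/31091) = 38846/155455 ≈ 0.24989)
√(√(7870 - 9312) + C) = √(√(7870 - 9312) + 38846/155455) = √(√(-1442) + 38846/155455) = √(I*√1442 + 38846/155455) = √(38846/155455 + I*√1442)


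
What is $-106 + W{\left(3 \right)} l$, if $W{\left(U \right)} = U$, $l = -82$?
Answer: $-352$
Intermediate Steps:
$-106 + W{\left(3 \right)} l = -106 + 3 \left(-82\right) = -106 - 246 = -352$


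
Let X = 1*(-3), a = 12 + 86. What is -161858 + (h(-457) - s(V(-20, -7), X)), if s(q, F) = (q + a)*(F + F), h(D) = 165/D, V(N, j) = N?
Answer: -73755395/457 ≈ -1.6139e+5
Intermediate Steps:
a = 98
X = -3
s(q, F) = 2*F*(98 + q) (s(q, F) = (q + 98)*(F + F) = (98 + q)*(2*F) = 2*F*(98 + q))
-161858 + (h(-457) - s(V(-20, -7), X)) = -161858 + (165/(-457) - 2*(-3)*(98 - 20)) = -161858 + (165*(-1/457) - 2*(-3)*78) = -161858 + (-165/457 - 1*(-468)) = -161858 + (-165/457 + 468) = -161858 + 213711/457 = -73755395/457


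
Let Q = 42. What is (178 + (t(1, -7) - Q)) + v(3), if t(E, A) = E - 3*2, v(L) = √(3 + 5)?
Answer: 131 + 2*√2 ≈ 133.83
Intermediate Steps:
v(L) = 2*√2 (v(L) = √8 = 2*√2)
t(E, A) = -6 + E (t(E, A) = E - 6 = -6 + E)
(178 + (t(1, -7) - Q)) + v(3) = (178 + ((-6 + 1) - 1*42)) + 2*√2 = (178 + (-5 - 42)) + 2*√2 = (178 - 47) + 2*√2 = 131 + 2*√2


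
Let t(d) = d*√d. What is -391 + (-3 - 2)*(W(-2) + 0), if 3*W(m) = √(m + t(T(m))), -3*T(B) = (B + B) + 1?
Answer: -391 - 5*I/3 ≈ -391.0 - 1.6667*I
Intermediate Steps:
T(B) = -⅓ - 2*B/3 (T(B) = -((B + B) + 1)/3 = -(2*B + 1)/3 = -(1 + 2*B)/3 = -⅓ - 2*B/3)
t(d) = d^(3/2)
W(m) = √(m + (-⅓ - 2*m/3)^(3/2))/3
-391 + (-3 - 2)*(W(-2) + 0) = -391 + (-3 - 2)*(√(9*(-2) + √3*(-1 - 2*(-2))^(3/2))/9 + 0) = -391 - 5*(√(-18 + √3*(-1 + 4)^(3/2))/9 + 0) = -391 - 5*(√(-18 + √3*3^(3/2))/9 + 0) = -391 - 5*(√(-18 + √3*(3*√3))/9 + 0) = -391 - 5*(√(-18 + 9)/9 + 0) = -391 - 5*(√(-9)/9 + 0) = -391 - 5*((3*I)/9 + 0) = -391 - 5*(I/3 + 0) = -391 - 5*I/3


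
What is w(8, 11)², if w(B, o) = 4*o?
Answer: 1936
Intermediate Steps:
w(8, 11)² = (4*11)² = 44² = 1936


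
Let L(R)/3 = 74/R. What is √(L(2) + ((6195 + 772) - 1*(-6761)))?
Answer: √13839 ≈ 117.64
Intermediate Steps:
L(R) = 222/R (L(R) = 3*(74/R) = 222/R)
√(L(2) + ((6195 + 772) - 1*(-6761))) = √(222/2 + ((6195 + 772) - 1*(-6761))) = √(222*(½) + (6967 + 6761)) = √(111 + 13728) = √13839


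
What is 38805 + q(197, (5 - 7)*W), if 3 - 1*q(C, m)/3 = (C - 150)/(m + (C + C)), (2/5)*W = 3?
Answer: 14710365/379 ≈ 38814.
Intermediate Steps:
W = 15/2 (W = (5/2)*3 = 15/2 ≈ 7.5000)
q(C, m) = 9 - 3*(-150 + C)/(m + 2*C) (q(C, m) = 9 - 3*(C - 150)/(m + (C + C)) = 9 - 3*(-150 + C)/(m + 2*C))
38805 + q(197, (5 - 7)*W) = 38805 + 3*(150 + 3*((5 - 7)*(15/2)) + 5*197)/((5 - 7)*(15/2) + 2*197) = 38805 + 3*(150 + 3*(-2*15/2) + 985)/(-2*15/2 + 394) = 38805 + 3*(150 + 3*(-15) + 985)/(-15 + 394) = 38805 + 3*(150 - 45 + 985)/379 = 38805 + 3*(1/379)*1090 = 38805 + 3270/379 = 14710365/379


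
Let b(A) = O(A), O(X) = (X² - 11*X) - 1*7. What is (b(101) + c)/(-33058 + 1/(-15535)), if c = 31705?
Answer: -633641580/513556031 ≈ -1.2338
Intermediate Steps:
O(X) = -7 + X² - 11*X (O(X) = (X² - 11*X) - 7 = -7 + X² - 11*X)
b(A) = -7 + A² - 11*A
(b(101) + c)/(-33058 + 1/(-15535)) = ((-7 + 101² - 11*101) + 31705)/(-33058 + 1/(-15535)) = ((-7 + 10201 - 1111) + 31705)/(-33058 - 1/15535) = (9083 + 31705)/(-513556031/15535) = 40788*(-15535/513556031) = -633641580/513556031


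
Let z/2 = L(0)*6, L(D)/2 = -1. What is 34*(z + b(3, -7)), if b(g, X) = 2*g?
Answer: -612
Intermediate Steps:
L(D) = -2 (L(D) = 2*(-1) = -2)
z = -24 (z = 2*(-2*6) = 2*(-12) = -24)
34*(z + b(3, -7)) = 34*(-24 + 2*3) = 34*(-24 + 6) = 34*(-18) = -612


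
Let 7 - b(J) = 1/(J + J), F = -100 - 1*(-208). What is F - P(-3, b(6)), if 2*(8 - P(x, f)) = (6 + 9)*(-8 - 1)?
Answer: 65/2 ≈ 32.500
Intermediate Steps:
F = 108 (F = -100 + 208 = 108)
b(J) = 7 - 1/(2*J) (b(J) = 7 - 1/(J + J) = 7 - 1/(2*J))
P(x, f) = 151/2 (P(x, f) = 8 - (6 + 9)*(-8 - 1)/2 = 8 - 15*(-9)/2 = 8 - ½*(-135) = 8 + 135/2 = 151/2)
F - P(-3, b(6)) = 108 - 1*151/2 = 108 - 151/2 = 65/2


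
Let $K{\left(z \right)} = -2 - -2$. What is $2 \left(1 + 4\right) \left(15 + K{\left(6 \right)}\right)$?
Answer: $150$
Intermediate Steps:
$K{\left(z \right)} = 0$ ($K{\left(z \right)} = -2 + 2 = 0$)
$2 \left(1 + 4\right) \left(15 + K{\left(6 \right)}\right) = 2 \left(1 + 4\right) \left(15 + 0\right) = 2 \cdot 5 \cdot 15 = 10 \cdot 15 = 150$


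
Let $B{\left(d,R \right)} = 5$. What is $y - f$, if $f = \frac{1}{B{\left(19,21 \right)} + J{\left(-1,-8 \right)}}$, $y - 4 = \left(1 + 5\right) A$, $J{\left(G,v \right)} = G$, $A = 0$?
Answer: $\frac{15}{4} \approx 3.75$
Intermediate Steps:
$y = 4$ ($y = 4 + \left(1 + 5\right) 0 = 4 + 6 \cdot 0 = 4 + 0 = 4$)
$f = \frac{1}{4}$ ($f = \frac{1}{5 - 1} = \frac{1}{4} \approx 0.25$)
$y - f = 4 - \frac{1}{4} = \frac{15}{4}$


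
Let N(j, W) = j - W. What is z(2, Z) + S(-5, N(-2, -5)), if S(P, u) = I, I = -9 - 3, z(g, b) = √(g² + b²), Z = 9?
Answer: -12 + √85 ≈ -2.7805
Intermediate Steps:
z(g, b) = √(b² + g²)
I = -12
S(P, u) = -12
z(2, Z) + S(-5, N(-2, -5)) = √(9² + 2²) - 12 = √(81 + 4) - 12 = √85 - 12 = -12 + √85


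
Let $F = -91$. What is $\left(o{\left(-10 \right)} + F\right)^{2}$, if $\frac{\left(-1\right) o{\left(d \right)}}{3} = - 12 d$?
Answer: $203401$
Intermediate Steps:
$o{\left(d \right)} = 36 d$ ($o{\left(d \right)} = - 3 \left(- 12 d\right) = 36 d$)
$\left(o{\left(-10 \right)} + F\right)^{2} = \left(36 \left(-10\right) - 91\right)^{2} = \left(-360 - 91\right)^{2} = \left(-451\right)^{2} = 203401$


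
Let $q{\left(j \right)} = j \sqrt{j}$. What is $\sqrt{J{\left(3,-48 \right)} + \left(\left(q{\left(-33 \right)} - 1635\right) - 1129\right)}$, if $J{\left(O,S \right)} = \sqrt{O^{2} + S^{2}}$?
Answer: $\sqrt{-2764 + 3 \sqrt{257} - 33 i \sqrt{33}} \approx 1.8177 - 52.146 i$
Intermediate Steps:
$q{\left(j \right)} = j^{\frac{3}{2}}$
$\sqrt{J{\left(3,-48 \right)} + \left(\left(q{\left(-33 \right)} - 1635\right) - 1129\right)} = \sqrt{\sqrt{3^{2} + \left(-48\right)^{2}} - \left(2764 + 33 i \sqrt{33}\right)} = \sqrt{\sqrt{9 + 2304} - \left(2764 + 33 i \sqrt{33}\right)} = \sqrt{\sqrt{2313} - \left(2764 + 33 i \sqrt{33}\right)} = \sqrt{3 \sqrt{257} - \left(2764 + 33 i \sqrt{33}\right)} = \sqrt{-2764 + 3 \sqrt{257} - 33 i \sqrt{33}}$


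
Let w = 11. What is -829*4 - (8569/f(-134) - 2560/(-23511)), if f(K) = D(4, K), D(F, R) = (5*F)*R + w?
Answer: -719332925/217131 ≈ -3312.9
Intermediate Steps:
D(F, R) = 11 + 5*F*R (D(F, R) = (5*F)*R + 11 = 5*F*R + 11 = 11 + 5*F*R)
f(K) = 11 + 20*K (f(K) = 11 + 5*4*K = 11 + 20*K)
-829*4 - (8569/f(-134) - 2560/(-23511)) = -829*4 - (8569/(11 + 20*(-134)) - 2560/(-23511)) = -3316 - (8569/(11 - 2680) - 2560*(-1/23511)) = -3316 - (8569/(-2669) + 2560/23511) = -3316 - (8569*(-1/2669) + 2560/23511) = -3316 - (-8569/2669 + 2560/23511) = -3316 - 1*(-673471/217131) = -3316 + 673471/217131 = -719332925/217131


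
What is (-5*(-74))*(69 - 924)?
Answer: -316350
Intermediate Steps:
(-5*(-74))*(69 - 924) = 370*(-855) = -316350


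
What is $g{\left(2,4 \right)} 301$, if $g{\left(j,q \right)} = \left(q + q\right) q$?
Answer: $9632$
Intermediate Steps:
$g{\left(j,q \right)} = 2 q^{2}$ ($g{\left(j,q \right)} = 2 q q = 2 q^{2}$)
$g{\left(2,4 \right)} 301 = 2 \cdot 4^{2} \cdot 301 = 2 \cdot 16 \cdot 301 = 32 \cdot 301 = 9632$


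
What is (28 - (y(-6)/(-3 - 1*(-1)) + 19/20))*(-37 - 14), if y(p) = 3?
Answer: -29121/20 ≈ -1456.1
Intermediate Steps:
(28 - (y(-6)/(-3 - 1*(-1)) + 19/20))*(-37 - 14) = (28 - (3/(-3 - 1*(-1)) + 19/20))*(-37 - 14) = (28 - (3/(-3 + 1) + 19*(1/20)))*(-51) = (28 - (3/(-2) + 19/20))*(-51) = (28 - (3*(-1/2) + 19/20))*(-51) = (28 - (-3/2 + 19/20))*(-51) = (28 - 1*(-11/20))*(-51) = (28 + 11/20)*(-51) = (571/20)*(-51) = -29121/20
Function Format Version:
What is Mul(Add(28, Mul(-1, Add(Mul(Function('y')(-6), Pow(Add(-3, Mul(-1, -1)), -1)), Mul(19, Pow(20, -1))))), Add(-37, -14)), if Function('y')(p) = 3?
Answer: Rational(-29121, 20) ≈ -1456.1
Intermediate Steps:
Mul(Add(28, Mul(-1, Add(Mul(Function('y')(-6), Pow(Add(-3, Mul(-1, -1)), -1)), Mul(19, Pow(20, -1))))), Add(-37, -14)) = Mul(Add(28, Mul(-1, Add(Mul(3, Pow(Add(-3, Mul(-1, -1)), -1)), Mul(19, Pow(20, -1))))), Add(-37, -14)) = Mul(Add(28, Mul(-1, Add(Mul(3, Pow(Add(-3, 1), -1)), Mul(19, Rational(1, 20))))), -51) = Mul(Add(28, Mul(-1, Add(Mul(3, Pow(-2, -1)), Rational(19, 20)))), -51) = Mul(Add(28, Mul(-1, Add(Mul(3, Rational(-1, 2)), Rational(19, 20)))), -51) = Mul(Add(28, Mul(-1, Add(Rational(-3, 2), Rational(19, 20)))), -51) = Mul(Add(28, Mul(-1, Rational(-11, 20))), -51) = Mul(Add(28, Rational(11, 20)), -51) = Mul(Rational(571, 20), -51) = Rational(-29121, 20)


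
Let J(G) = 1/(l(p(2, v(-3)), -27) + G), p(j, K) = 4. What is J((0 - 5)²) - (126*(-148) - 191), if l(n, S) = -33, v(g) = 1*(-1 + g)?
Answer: 150711/8 ≈ 18839.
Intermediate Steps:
v(g) = -1 + g
J(G) = 1/(-33 + G)
J((0 - 5)²) - (126*(-148) - 191) = 1/(-33 + (0 - 5)²) - (126*(-148) - 191) = 1/(-33 + (-5)²) - (-18648 - 191) = 1/(-33 + 25) - 1*(-18839) = 1/(-8) + 18839 = -⅛ + 18839 = 150711/8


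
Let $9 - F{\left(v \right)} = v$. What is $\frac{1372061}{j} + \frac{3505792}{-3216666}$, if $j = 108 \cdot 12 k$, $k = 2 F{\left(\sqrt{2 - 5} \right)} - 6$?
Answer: $\frac{725732730835}{9032398128} + \frac{1372061 i \sqrt{3}}{101088} \approx 80.348 + 23.509 i$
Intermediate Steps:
$F{\left(v \right)} = 9 - v$
$k = 12 - 2 i \sqrt{3}$ ($k = 2 \left(9 - \sqrt{2 - 5}\right) - 6 = 2 \left(9 - \sqrt{-3}\right) - 6 = 2 \left(9 - i \sqrt{3}\right) - 6 = \left(18 - 2 i \sqrt{3}\right) - 6 = 12 - 2 i \sqrt{3} \approx 12.0 - 3.4641 i$)
$j = 15552 - 2592 i \sqrt{3}$ ($j = 108 \cdot 12 \left(12 - 2 i \sqrt{3}\right) = 1296 \left(12 - 2 i \sqrt{3}\right) = 15552 - 2592 i \sqrt{3} \approx 15552.0 - 4489.5 i$)
$\frac{1372061}{j} + \frac{3505792}{-3216666} = \frac{1372061}{15552 - 2592 i \sqrt{3}} + \frac{3505792}{-3216666} = \frac{1372061}{15552 - 2592 i \sqrt{3}} + 3505792 \left(- \frac{1}{3216666}\right) = \frac{1372061}{15552 - 2592 i \sqrt{3}} - \frac{1752896}{1608333} = - \frac{1752896}{1608333} + \frac{1372061}{15552 - 2592 i \sqrt{3}}$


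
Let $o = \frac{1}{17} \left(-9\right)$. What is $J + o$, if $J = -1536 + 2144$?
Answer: $\frac{10327}{17} \approx 607.47$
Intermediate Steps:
$J = 608$
$o = - \frac{9}{17}$ ($o = \frac{1}{17} \left(-9\right) = - \frac{9}{17} \approx -0.52941$)
$J + o = 608 - \frac{9}{17} = \frac{10327}{17}$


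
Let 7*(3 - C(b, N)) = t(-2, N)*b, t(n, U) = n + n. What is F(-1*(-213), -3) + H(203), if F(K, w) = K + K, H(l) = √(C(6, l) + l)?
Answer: 426 + √10262/7 ≈ 440.47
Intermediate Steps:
t(n, U) = 2*n
C(b, N) = 3 + 4*b/7 (C(b, N) = 3 - 2*(-2)*b/7 = 3 - (-4)*b/7 = 3 + 4*b/7)
H(l) = √(45/7 + l) (H(l) = √((3 + (4/7)*6) + l) = √((3 + 24/7) + l) = √(45/7 + l))
F(K, w) = 2*K
F(-1*(-213), -3) + H(203) = 2*(-1*(-213)) + √(315 + 49*203)/7 = 2*213 + √(315 + 9947)/7 = 426 + √10262/7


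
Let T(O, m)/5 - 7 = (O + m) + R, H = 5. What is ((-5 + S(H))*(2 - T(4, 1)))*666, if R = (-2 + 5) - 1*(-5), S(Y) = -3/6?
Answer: 358974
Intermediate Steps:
S(Y) = -½ (S(Y) = -3*⅙ = -½)
R = 8 (R = 3 + 5 = 8)
T(O, m) = 75 + 5*O + 5*m (T(O, m) = 35 + 5*((O + m) + 8) = 35 + 5*(8 + O + m) = 35 + (40 + 5*O + 5*m) = 75 + 5*O + 5*m)
((-5 + S(H))*(2 - T(4, 1)))*666 = ((-5 - ½)*(2 - (75 + 5*4 + 5*1)))*666 = -11*(2 - (75 + 20 + 5))/2*666 = -11*(2 - 1*100)/2*666 = -11*(2 - 100)/2*666 = -11/2*(-98)*666 = 539*666 = 358974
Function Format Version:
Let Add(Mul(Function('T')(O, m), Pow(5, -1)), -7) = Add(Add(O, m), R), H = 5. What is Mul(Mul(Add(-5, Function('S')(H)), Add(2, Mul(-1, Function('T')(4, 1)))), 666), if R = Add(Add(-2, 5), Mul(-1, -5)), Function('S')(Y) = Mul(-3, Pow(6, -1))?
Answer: 358974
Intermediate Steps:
Function('S')(Y) = Rational(-1, 2) (Function('S')(Y) = Mul(-3, Rational(1, 6)) = Rational(-1, 2))
R = 8 (R = Add(3, 5) = 8)
Function('T')(O, m) = Add(75, Mul(5, O), Mul(5, m)) (Function('T')(O, m) = Add(35, Mul(5, Add(Add(O, m), 8))) = Add(35, Mul(5, Add(8, O, m))) = Add(35, Add(40, Mul(5, O), Mul(5, m))) = Add(75, Mul(5, O), Mul(5, m)))
Mul(Mul(Add(-5, Function('S')(H)), Add(2, Mul(-1, Function('T')(4, 1)))), 666) = Mul(Mul(Add(-5, Rational(-1, 2)), Add(2, Mul(-1, Add(75, Mul(5, 4), Mul(5, 1))))), 666) = Mul(Mul(Rational(-11, 2), Add(2, Mul(-1, Add(75, 20, 5)))), 666) = Mul(Mul(Rational(-11, 2), Add(2, Mul(-1, 100))), 666) = Mul(Mul(Rational(-11, 2), Add(2, -100)), 666) = Mul(Mul(Rational(-11, 2), -98), 666) = Mul(539, 666) = 358974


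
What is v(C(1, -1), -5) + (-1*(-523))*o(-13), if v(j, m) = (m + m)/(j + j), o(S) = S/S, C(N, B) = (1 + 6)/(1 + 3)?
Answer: 3641/7 ≈ 520.14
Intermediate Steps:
C(N, B) = 7/4
o(S) = 1
v(j, m) = m/j (v(j, m) = (2*m)/((2*j)) = (2*m)*(1/(2*j)) = m/j)
v(C(1, -1), -5) + (-1*(-523))*o(-13) = -5/7/4 - 1*(-523)*1 = -5*4/7 + 523*1 = -20/7 + 523 = 3641/7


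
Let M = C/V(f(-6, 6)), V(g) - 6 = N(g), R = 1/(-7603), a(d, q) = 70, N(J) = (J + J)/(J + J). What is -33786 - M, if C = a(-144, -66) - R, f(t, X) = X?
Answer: -1798656917/53221 ≈ -33796.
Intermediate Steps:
N(J) = 1 (N(J) = (2*J)/((2*J)) = (2*J)*(1/(2*J)) = 1)
R = -1/7603 ≈ -0.00013153
V(g) = 7 (V(g) = 6 + 1 = 7)
C = 532211/7603 (C = 70 - 1*(-1/7603) = 70 + 1/7603 = 532211/7603 ≈ 70.000)
M = 532211/53221 (M = (532211/7603)/7 = (532211/7603)*(⅐) = 532211/53221 ≈ 10.000)
-33786 - M = -33786 - 1*532211/53221 = -33786 - 532211/53221 = -1798656917/53221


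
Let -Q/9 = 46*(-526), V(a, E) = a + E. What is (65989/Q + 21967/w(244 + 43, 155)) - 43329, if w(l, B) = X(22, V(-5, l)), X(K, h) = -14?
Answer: -68439823463/1524348 ≈ -44898.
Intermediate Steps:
V(a, E) = E + a
w(l, B) = -14
Q = 217764 (Q = -414*(-526) = -9*(-24196) = 217764)
(65989/Q + 21967/w(244 + 43, 155)) - 43329 = (65989/217764 + 21967/(-14)) - 43329 = (65989*(1/217764) + 21967*(-1/14)) - 43329 = (65989/217764 - 21967/14) - 43329 = -2391348971/1524348 - 43329 = -68439823463/1524348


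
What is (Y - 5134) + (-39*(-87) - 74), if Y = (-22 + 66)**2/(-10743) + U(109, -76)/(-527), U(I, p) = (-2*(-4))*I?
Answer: -10286121383/5661561 ≈ -1816.8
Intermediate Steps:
U(I, p) = 8*I
Y = -10388168/5661561 (Y = (-22 + 66)**2/(-10743) + (8*109)/(-527) = 44**2*(-1/10743) + 872*(-1/527) = 1936*(-1/10743) - 872/527 = -1936/10743 - 872/527 = -10388168/5661561 ≈ -1.8349)
(Y - 5134) + (-39*(-87) - 74) = (-10388168/5661561 - 5134) + (-39*(-87) - 74) = -29076842342/5661561 + (3393 - 74) = -29076842342/5661561 + 3319 = -10286121383/5661561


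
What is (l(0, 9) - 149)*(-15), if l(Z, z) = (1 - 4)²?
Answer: 2100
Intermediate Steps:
l(Z, z) = 9 (l(Z, z) = (-3)² = 9)
(l(0, 9) - 149)*(-15) = (9 - 149)*(-15) = -140*(-15) = 2100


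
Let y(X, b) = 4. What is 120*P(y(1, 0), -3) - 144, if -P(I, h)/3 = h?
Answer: 936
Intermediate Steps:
P(I, h) = -3*h
120*P(y(1, 0), -3) - 144 = 120*(-3*(-3)) - 144 = 120*9 - 144 = 1080 - 144 = 936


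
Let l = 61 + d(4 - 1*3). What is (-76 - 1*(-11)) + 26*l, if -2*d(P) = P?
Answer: 1508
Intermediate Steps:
d(P) = -P/2
l = 121/2 (l = 61 - (4 - 1*3)/2 = 61 - (4 - 3)/2 = 61 - ½*1 = 61 - ½ = 121/2 ≈ 60.500)
(-76 - 1*(-11)) + 26*l = (-76 - 1*(-11)) + 26*(121/2) = (-76 + 11) + 1573 = -65 + 1573 = 1508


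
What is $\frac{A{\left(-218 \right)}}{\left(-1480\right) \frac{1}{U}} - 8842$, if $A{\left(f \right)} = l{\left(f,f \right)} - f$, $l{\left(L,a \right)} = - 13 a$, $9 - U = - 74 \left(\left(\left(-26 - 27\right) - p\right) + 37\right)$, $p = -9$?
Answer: $- \frac{2883173}{370} \approx -7792.4$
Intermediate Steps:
$U = -509$ ($U = 9 - - 74 \left(\left(\left(-26 - 27\right) - -9\right) + 37\right) = 9 - - 74 \left(\left(\left(-26 - 27\right) + 9\right) + 37\right) = 9 - - 74 \left(\left(-53 + 9\right) + 37\right) = 9 - - 74 \left(-44 + 37\right) = 9 - \left(-74\right) \left(-7\right) = 9 - 518 = -509$)
$A{\left(f \right)} = - 14 f$ ($A{\left(f \right)} = - 13 f - f = - 14 f$)
$\frac{A{\left(-218 \right)}}{\left(-1480\right) \frac{1}{U}} - 8842 = \frac{\left(-14\right) \left(-218\right)}{\left(-1480\right) \frac{1}{-509}} - 8842 = \frac{3052}{\left(-1480\right) \left(- \frac{1}{509}\right)} - 8842 = \frac{3052}{\frac{1480}{509}} - 8842 = 3052 \cdot \frac{509}{1480} - 8842 = \frac{388367}{370} - 8842 = - \frac{2883173}{370}$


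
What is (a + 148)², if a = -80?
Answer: 4624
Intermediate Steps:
(a + 148)² = (-80 + 148)² = 68² = 4624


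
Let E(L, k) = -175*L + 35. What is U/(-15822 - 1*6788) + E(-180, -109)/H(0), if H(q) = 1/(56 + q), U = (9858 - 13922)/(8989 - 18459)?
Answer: 94530381881984/53529175 ≈ 1.7660e+6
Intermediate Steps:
U = 2032/4735 (U = -4064/(-9470) = -4064*(-1/9470) = 2032/4735 ≈ 0.42914)
E(L, k) = 35 - 175*L
U/(-15822 - 1*6788) + E(-180, -109)/H(0) = 2032/(4735*(-15822 - 1*6788)) + (35 - 175*(-180))/(1/(56 + 0)) = 2032/(4735*(-15822 - 6788)) + (35 + 31500)/(1/56) = (2032/4735)/(-22610) + 31535/(1/56) = (2032/4735)*(-1/22610) + 31535*56 = -1016/53529175 + 1765960 = 94530381881984/53529175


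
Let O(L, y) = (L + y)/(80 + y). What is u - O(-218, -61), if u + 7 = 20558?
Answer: 390748/19 ≈ 20566.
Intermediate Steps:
u = 20551 (u = -7 + 20558 = 20551)
O(L, y) = (L + y)/(80 + y)
u - O(-218, -61) = 20551 - (-218 - 61)/(80 - 61) = 20551 - (-279)/19 = 20551 - 1*(-279/19) = 20551 + 279/19 = 390748/19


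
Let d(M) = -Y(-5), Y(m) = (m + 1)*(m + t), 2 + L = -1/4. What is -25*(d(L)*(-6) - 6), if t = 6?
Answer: 750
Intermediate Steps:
L = -9/4 (L = -2 - 1/4 = -2 - 1*¼ = -2 - ¼ = -9/4 ≈ -2.2500)
Y(m) = (1 + m)*(6 + m) (Y(m) = (m + 1)*(m + 6) = (1 + m)*(6 + m))
d(M) = 4 (d(M) = -(6 + (-5)² + 7*(-5)) = -(6 + 25 - 35) = -1*(-4) = 4)
-25*(d(L)*(-6) - 6) = -25*(4*(-6) - 6) = -25*(-24 - 6) = -25*(-30) = 750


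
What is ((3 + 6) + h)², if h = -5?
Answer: 16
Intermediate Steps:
((3 + 6) + h)² = ((3 + 6) - 5)² = (9 - 5)² = 4² = 16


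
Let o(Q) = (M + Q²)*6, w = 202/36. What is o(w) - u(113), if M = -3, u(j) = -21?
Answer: 10363/54 ≈ 191.91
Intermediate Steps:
w = 101/18 (w = 202*(1/36) = 101/18 ≈ 5.6111)
o(Q) = -18 + 6*Q² (o(Q) = (-3 + Q²)*6 = -18 + 6*Q²)
o(w) - u(113) = (-18 + 6*(101/18)²) - 1*(-21) = (-18 + 6*(10201/324)) + 21 = (-18 + 10201/54) + 21 = 9229/54 + 21 = 10363/54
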